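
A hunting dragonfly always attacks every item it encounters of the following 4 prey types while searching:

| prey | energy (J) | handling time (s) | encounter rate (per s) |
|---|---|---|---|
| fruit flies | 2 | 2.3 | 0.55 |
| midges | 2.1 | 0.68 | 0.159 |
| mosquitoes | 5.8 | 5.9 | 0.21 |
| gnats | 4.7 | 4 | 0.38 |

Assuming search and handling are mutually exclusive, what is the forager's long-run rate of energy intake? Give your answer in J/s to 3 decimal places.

R = Σλ_iE_i / (1 + Σλ_ih_i)
Numerator: 0.55×2 + 0.159×2.1 + 0.21×5.8 + 0.38×4.7 = 4.438
Denominator: 1 + 0.55×2.3 + 0.159×0.68 + 0.21×5.9 + 0.38×4 = 5.132
R = 4.438/5.132 = 0.8647 J/s

0.865 J/s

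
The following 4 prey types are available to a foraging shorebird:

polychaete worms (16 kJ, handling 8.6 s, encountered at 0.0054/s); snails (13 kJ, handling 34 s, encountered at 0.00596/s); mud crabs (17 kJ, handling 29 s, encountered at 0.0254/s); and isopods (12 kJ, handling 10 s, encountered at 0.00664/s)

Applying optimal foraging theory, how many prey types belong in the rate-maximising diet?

4

Profitabilities (E/h, kJ/s): polychaete worms 1.86, isopods 1.2, mud crabs 0.586, snails 0.382. Add prey in this order while the next type's profitability exceeds the intake rate on those already taken.
Rate on top 1: 0.08257. isopods: 1.2 > 0.08257 → include.
Rate on top 2: 0.1492. mud crabs: 0.586 > 0.1492 → include.
Rate on top 3: 0.3233. snails: 0.382 > 0.3233 → include.
Optimal diet: polychaete worms, isopods, mud crabs, snails — 4 of 4 types.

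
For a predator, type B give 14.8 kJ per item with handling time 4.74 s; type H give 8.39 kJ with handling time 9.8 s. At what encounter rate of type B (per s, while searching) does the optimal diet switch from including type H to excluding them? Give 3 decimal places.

0.080 per s

The zero-one rule: include type H iff E₂/h₂ > λE₁/(1+λh₁). Equality gives the switch point.
λE₁h₂ = E₂ + λE₂h₁ ⇒ λ = E₂/(E₁h₂ − E₂h₁) = 8.39/(145 − 39.77) = 0.0797 per s.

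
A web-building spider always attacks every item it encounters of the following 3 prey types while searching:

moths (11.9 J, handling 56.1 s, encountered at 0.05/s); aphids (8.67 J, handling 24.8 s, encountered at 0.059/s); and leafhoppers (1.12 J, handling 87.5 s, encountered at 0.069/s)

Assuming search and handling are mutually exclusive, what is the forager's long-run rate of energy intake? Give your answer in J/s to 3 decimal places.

0.105 J/s

R = Σλ_iE_i / (1 + Σλ_ih_i)
Numerator: 0.05×11.9 + 0.059×8.67 + 0.069×1.12 = 1.184
Denominator: 1 + 0.05×56.1 + 0.059×24.8 + 0.069×87.5 = 11.31
R = 1.184/11.31 = 0.1047 J/s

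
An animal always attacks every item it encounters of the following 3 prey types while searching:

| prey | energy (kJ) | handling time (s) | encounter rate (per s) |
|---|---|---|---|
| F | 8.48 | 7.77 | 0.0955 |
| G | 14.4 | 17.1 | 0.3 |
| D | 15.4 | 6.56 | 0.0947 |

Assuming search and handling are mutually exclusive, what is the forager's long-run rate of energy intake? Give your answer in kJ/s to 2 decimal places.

0.88 kJ/s

Energy encountered per unit search time: 0.0955×8.48 + 0.3×14.4 + 0.0947×15.4 = 6.588 kJ/s.
Handling time per unit search time: 0.0955×7.77 + 0.3×17.1 + 0.0947×6.56 = 6.493.
Rate = 6.588/(1 + 6.493) = 0.8792 kJ/s.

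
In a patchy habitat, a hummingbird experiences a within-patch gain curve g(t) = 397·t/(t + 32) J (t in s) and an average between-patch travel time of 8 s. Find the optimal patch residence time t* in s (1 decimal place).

16.0 s

Optimal t* satisfies g'(t*) = g(t*)/(T + t*).
g'(t) = 397·32/(t + 32)². Setting 397·32/(t+32)² = 397t/[(t+32)(8+t)] gives 32(8+t) = t(t+32), so t² = 32×8 = 256.
t* = √256 = 16 s.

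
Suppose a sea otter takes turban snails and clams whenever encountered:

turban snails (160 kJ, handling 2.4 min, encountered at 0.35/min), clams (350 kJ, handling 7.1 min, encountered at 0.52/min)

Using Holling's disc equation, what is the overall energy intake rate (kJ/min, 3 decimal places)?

R = Σλ_iE_i / (1 + Σλ_ih_i)
Numerator: 0.35×160 + 0.52×350 = 238
Denominator: 1 + 0.35×2.4 + 0.52×7.1 = 5.532
R = 238/5.532 = 43.02 kJ/min

43.022 kJ/min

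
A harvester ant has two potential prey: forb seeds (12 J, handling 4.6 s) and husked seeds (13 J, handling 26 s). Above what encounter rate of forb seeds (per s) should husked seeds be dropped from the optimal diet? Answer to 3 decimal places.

0.052 per s

Drop husked seeds once their profitability E₂/h₂ falls below the rate achievable on forb seeds alone: E₂/h₂ = λE₁/(1 + λh₁).
Solve for λ: λE₁h₂ = E₂(1 + λh₁) → λ(E₁h₂ − E₂h₁) = E₂ → λ = E₂/(E₁h₂ − E₂h₁).
λ = 13/(12×26 − 13×4.6) = 13/252.2 = 0.05155 per s.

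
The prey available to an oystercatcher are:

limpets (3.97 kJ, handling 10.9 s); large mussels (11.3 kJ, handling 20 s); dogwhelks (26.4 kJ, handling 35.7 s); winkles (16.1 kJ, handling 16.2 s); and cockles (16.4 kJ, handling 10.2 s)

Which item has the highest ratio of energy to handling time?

cockles

Profitability E/h (kJ/s): limpets = 3.97/10.9 = 0.364, large mussels = 11.3/20 = 0.565, dogwhelks = 26.4/35.7 = 0.739, winkles = 16.1/16.2 = 0.994, cockles = 16.4/10.2 = 1.61.
Ranked: cockles > winkles > dogwhelks > large mussels > limpets.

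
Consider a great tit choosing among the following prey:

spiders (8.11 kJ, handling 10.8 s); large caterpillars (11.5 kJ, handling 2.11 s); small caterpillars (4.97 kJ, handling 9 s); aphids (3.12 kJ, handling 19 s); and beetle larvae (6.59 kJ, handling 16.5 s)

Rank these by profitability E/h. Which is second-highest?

Profitability E/h (kJ/s): spiders = 8.11/10.8 = 0.751, large caterpillars = 11.5/2.11 = 5.45, small caterpillars = 4.97/9 = 0.552, aphids = 3.12/19 = 0.164, beetle larvae = 6.59/16.5 = 0.399.
Ranked: large caterpillars > spiders > small caterpillars > beetle larvae > aphids.

spiders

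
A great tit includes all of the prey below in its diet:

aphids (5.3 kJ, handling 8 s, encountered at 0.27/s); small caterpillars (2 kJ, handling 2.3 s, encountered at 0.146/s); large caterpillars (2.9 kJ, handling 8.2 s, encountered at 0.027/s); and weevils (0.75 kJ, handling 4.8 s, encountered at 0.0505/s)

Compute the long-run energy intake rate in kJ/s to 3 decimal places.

0.464 kJ/s

Energy encountered per unit search time: 0.27×5.3 + 0.146×2 + 0.027×2.9 + 0.0505×0.75 = 1.839 kJ/s.
Handling time per unit search time: 0.27×8 + 0.146×2.3 + 0.027×8.2 + 0.0505×4.8 = 2.96.
Rate = 1.839/(1 + 2.96) = 0.4645 kJ/s.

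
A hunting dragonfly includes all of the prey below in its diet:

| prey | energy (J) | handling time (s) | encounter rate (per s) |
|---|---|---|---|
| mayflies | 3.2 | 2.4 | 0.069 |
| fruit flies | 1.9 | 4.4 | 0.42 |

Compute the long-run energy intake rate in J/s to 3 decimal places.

R = (0.069×3.2 + 0.42×1.9) / (1 + 0.069×2.4 + 0.42×4.4) = 1.019/3.014 = 0.3381 J/s.

0.338 J/s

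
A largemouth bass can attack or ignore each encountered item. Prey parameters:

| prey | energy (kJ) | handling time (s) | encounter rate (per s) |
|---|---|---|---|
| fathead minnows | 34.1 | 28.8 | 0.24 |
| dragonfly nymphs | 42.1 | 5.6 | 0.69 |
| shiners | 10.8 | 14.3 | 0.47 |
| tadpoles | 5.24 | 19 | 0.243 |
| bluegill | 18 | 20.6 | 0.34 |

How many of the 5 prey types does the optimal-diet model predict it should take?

1

Profitabilities (E/h, kJ/s): dragonfly nymphs 7.52, fathead minnows 1.18, bluegill 0.874, shiners 0.755, tadpoles 0.276. Add prey in this order while the next type's profitability exceeds the intake rate on those already taken.
Rate on top 1: 5.972. fathead minnows: 1.18 < 5.972 → exclude; stop.
Optimal diet: dragonfly nymphs — 1 of 5 types.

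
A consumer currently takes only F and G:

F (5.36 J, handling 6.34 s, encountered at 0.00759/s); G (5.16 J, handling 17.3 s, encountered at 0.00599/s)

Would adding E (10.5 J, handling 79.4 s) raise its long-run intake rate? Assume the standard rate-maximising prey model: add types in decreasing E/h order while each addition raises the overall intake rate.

On F and G alone, R = ΣλE/(1+Σλh) = 0.07159/1.152 = 0.06216 J/s.
E: E/h = 10.5/79.4 = 0.1322 J/s.
Since 0.1322 > R, including E increases the long-run rate.

Yes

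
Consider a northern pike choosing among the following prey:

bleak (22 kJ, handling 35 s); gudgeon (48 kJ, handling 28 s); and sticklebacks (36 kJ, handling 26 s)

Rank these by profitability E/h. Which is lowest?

Profitability E/h (kJ/s): bleak = 22/35 = 0.629, gudgeon = 48/28 = 1.71, sticklebacks = 36/26 = 1.38.
Ranked: gudgeon > sticklebacks > bleak.

bleak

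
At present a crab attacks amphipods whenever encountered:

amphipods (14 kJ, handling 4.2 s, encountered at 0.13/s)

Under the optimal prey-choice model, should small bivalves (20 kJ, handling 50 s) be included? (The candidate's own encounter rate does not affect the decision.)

No

Current rate: (0.13×14)/(1 + 0.13×4.2) = 1.177 kJ/s.
small bivalves: E/h = 20/50 = 0.4 kJ/s.
Since 0.4 < R, time spent handling small bivalves is better spent searching.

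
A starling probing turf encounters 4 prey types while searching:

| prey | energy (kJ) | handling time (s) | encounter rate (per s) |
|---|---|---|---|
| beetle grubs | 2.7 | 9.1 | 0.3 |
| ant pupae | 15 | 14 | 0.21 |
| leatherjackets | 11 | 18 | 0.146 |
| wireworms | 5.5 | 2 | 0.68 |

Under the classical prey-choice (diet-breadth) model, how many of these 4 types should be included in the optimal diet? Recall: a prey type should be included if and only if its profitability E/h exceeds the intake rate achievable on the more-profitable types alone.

1

E/h in descending order: wireworms 2.75, ant pupae 1.07, leatherjackets 0.611, beetle grubs 0.297 kJ/s. The optimal diet is the largest prefix of this list for which every included type satisfies E_i/h_i > R on the types above it.
Rate on top 1: 1.585. ant pupae: 1.07 < 1.585 → exclude; stop.
Optimal diet: wireworms — 1 of 4 types.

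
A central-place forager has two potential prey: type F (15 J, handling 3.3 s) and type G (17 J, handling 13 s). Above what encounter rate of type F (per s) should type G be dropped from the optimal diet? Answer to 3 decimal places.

At the threshold, the rate on type F alone equals the profitability of type G: λ·15/(1 + λ·3.3) = 17/13 = 1.308.
Rearranging, λ(15 − 1.308×3.3) = 1.308, so λ = 1.308/10.68 = 0.1224 per s.

0.122 per s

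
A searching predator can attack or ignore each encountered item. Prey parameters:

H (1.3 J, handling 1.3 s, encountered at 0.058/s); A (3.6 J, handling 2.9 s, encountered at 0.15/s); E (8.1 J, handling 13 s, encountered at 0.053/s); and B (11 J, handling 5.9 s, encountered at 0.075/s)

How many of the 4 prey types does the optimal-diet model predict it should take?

3

Profitabilities (E/h, J/s): B 1.86, A 1.24, H 1, E 0.623. Add prey in this order while the next type's profitability exceeds the intake rate on those already taken.
Rate on top 1: 0.5719. A: 1.24 > 0.5719 → include.
Rate on top 2: 0.727. H: 1 > 0.727 → include.
Rate on top 3: 0.7376. E: 0.623 < 0.7376 → exclude; stop.
Optimal diet: B, A, H — 3 of 4 types.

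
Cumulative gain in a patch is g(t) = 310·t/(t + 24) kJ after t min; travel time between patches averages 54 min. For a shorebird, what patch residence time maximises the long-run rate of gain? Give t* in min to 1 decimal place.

Optimal t* satisfies g'(t*) = g(t*)/(T + t*).
g'(t) = 310·24/(t + 24)². Setting 310·24/(t+24)² = 310t/[(t+24)(54+t)] gives 24(54+t) = t(t+24), so t² = 24×54 = 1296.
t* = √1296 = 36 min.

36.0 min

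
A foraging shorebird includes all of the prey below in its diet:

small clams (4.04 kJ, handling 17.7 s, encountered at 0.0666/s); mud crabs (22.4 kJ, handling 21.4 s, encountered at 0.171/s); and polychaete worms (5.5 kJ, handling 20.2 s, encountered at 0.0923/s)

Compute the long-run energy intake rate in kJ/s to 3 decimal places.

Energy encountered per unit search time: 0.0666×4.04 + 0.171×22.4 + 0.0923×5.5 = 4.607 kJ/s.
Handling time per unit search time: 0.0666×17.7 + 0.171×21.4 + 0.0923×20.2 = 6.703.
Rate = 4.607/(1 + 6.703) = 0.5981 kJ/s.

0.598 kJ/s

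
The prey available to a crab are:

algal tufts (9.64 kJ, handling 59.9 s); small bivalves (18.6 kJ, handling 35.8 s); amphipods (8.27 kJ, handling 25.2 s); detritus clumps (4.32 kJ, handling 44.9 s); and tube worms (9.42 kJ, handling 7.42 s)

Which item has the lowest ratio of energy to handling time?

detritus clumps

In descending order of E/h:
tube worms: 9.42/7.42 = 1.27 kJ/s
small bivalves: 18.6/35.8 = 0.52 kJ/s
amphipods: 8.27/25.2 = 0.328 kJ/s
algal tufts: 9.64/59.9 = 0.161 kJ/s
detritus clumps: 4.32/44.9 = 0.0962 kJ/s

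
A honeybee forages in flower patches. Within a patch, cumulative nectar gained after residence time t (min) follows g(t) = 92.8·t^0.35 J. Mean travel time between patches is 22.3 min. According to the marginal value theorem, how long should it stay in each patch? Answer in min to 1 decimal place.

By the marginal value theorem, leave when the instantaneous gain rate g'(t) equals the habitat-wide average g(t)/(T + t).
g'(t) = 0.35·92.8·t^-0.65. Setting 0.35·92.8·t^-0.65 = 92.8·t^0.35/(22.3+t) gives 0.35(22.3+t) = t, so 0.65·t = 0.35×22.3.
t* = 0.35×22.3/0.65 = 12.01 min.

12.0 min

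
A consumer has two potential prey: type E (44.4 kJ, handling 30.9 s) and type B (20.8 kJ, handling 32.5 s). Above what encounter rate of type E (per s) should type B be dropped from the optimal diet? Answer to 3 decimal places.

Drop type B once their profitability E₂/h₂ falls below the rate achievable on type E alone: E₂/h₂ = λE₁/(1 + λh₁).
Solve for λ: λE₁h₂ = E₂(1 + λh₁) → λ(E₁h₂ − E₂h₁) = E₂ → λ = E₂/(E₁h₂ − E₂h₁).
λ = 20.8/(44.4×32.5 − 20.8×30.9) = 20.8/800.3 = 0.02599 per s.

0.026 per s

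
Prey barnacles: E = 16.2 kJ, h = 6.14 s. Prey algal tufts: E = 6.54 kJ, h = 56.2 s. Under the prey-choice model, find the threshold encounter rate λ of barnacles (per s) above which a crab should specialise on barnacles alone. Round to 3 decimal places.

0.008 per s

The zero-one rule: include algal tufts iff E₂/h₂ > λE₁/(1+λh₁). Equality gives the switch point.
λE₁h₂ = E₂ + λE₂h₁ ⇒ λ = E₂/(E₁h₂ − E₂h₁) = 6.54/(910.4 − 40.16) = 0.007515 per s.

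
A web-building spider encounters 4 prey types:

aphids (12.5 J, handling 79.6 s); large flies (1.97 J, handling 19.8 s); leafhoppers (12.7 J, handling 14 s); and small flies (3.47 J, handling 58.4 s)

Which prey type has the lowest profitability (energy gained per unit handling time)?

small flies

Profitability E/h (J/s): aphids = 12.5/79.6 = 0.157, large flies = 1.97/19.8 = 0.0995, leafhoppers = 12.7/14 = 0.907, small flies = 3.47/58.4 = 0.0594.
Ranked: leafhoppers > aphids > large flies > small flies.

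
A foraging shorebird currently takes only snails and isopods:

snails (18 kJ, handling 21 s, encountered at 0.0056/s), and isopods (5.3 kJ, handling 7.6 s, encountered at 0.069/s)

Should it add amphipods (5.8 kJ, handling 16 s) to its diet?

Yes

On snails and isopods alone, R = ΣλE/(1+Σλh) = 0.4665/1.642 = 0.2841 kJ/s.
Profitability of amphipods: 5.8/16 = 0.3625 kJ/s.
Since 0.3625 > R, including amphipods increases the long-run rate.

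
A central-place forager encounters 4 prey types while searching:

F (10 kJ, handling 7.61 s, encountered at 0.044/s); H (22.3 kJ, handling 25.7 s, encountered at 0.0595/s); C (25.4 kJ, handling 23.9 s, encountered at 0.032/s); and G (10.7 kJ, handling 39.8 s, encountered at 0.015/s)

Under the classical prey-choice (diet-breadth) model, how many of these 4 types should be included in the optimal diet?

Profitabilities (E/h, kJ/s): F 1.31, C 1.06, H 0.868, G 0.269. Add prey in this order while the next type's profitability exceeds the intake rate on those already taken.
Rate on top 1: 0.3296. C: 1.06 > 0.3296 → include.
Rate on top 2: 0.5967. H: 0.868 > 0.5967 → include.
Rate on top 3: 0.7109. G: 0.269 < 0.7109 → exclude; stop.
Optimal diet: F, C, H — 3 of 4 types.

3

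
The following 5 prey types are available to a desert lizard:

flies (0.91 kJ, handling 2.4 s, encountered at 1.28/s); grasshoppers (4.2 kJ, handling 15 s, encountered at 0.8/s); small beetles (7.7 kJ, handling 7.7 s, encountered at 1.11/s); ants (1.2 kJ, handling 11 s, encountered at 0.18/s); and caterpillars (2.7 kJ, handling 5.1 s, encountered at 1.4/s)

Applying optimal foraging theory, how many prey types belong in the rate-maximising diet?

1

Rank by E/h (kJ/s): small beetles 1, caterpillars 0.529, flies 0.379, grasshoppers 0.28, ants 0.109. Include each in turn until the next type's E/h falls below the running intake rate.
Rate on top 1: 0.8953. caterpillars: 0.529 < 0.8953 → exclude; stop.
Optimal diet: small beetles — 1 of 5 types.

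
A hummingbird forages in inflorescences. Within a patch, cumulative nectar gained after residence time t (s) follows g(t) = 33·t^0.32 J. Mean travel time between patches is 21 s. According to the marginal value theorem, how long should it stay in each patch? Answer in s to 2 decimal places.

Optimal t* satisfies g'(t*) = g(t*)/(T + t*).
g'(t) = 0.32·33·t^-0.68. Setting 0.32·33·t^-0.68 = 33·t^0.32/(21+t) gives 0.32(21+t) = t, so 0.68·t = 0.32×21.
t* = 0.32×21/0.68 = 9.882 s.

9.88 s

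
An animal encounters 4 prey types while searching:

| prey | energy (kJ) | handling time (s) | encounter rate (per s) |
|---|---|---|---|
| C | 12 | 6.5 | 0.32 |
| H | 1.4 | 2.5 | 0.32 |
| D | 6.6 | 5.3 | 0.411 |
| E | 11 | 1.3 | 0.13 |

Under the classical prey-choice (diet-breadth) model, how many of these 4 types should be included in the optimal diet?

2

Profitabilities (E/h, kJ/s): E 8.46, C 1.85, D 1.25, H 0.56. Add prey in this order while the next type's profitability exceeds the intake rate on those already taken.
Rate on top 1: 1.223. C: 1.85 > 1.223 → include.
Rate on top 2: 1.622. D: 1.25 < 1.622 → exclude; stop.
Optimal diet: E, C — 2 of 4 types.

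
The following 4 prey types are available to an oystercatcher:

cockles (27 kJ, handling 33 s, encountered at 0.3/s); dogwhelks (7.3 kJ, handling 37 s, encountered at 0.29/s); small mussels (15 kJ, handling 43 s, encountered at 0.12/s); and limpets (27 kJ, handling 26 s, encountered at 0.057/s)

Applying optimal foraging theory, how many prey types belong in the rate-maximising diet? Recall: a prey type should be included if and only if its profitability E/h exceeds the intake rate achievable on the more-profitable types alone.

Rank by E/h (kJ/s): limpets 1.04, cockles 0.818, small mussels 0.349, dogwhelks 0.197. Include each in turn until the next type's E/h falls below the running intake rate.
Rate on top 1: 0.6201. cockles: 0.818 > 0.6201 → include.
Rate on top 2: 0.7785. small mussels: 0.349 < 0.7785 → exclude; stop.
Optimal diet: limpets, cockles — 2 of 4 types.

2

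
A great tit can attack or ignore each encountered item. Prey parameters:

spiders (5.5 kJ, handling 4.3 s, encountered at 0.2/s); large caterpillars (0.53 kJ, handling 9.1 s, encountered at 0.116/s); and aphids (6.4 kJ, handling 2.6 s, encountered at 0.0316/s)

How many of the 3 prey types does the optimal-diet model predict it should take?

E/h in descending order: aphids 2.46, spiders 1.28, large caterpillars 0.0582 kJ/s. The optimal diet is the largest prefix of this list for which every included type satisfies E_i/h_i > R on the types above it.
Rate on top 1: 0.1869. spiders: 1.28 > 0.1869 → include.
Rate on top 2: 0.6705. large caterpillars: 0.0582 < 0.6705 → exclude; stop.
Optimal diet: aphids, spiders — 2 of 3 types.

2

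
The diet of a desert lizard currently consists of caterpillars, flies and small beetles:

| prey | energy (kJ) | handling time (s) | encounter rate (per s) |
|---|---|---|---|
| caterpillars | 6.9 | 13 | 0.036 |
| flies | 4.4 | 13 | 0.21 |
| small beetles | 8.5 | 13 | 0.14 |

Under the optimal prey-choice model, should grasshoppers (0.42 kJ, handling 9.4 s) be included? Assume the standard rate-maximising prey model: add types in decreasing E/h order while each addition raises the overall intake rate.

Intake rate on the current diet: R = (0.036×6.9 + 0.21×4.4 + 0.14×8.5) / (1 + 0.036×13 + 0.21×13 + 0.14×13) = 2.362/6.018 = 0.3926 kJ/s.
grasshoppers: E/h = 0.42/9.4 = 0.04468 kJ/s.
Since 0.04468 < R, time spent handling grasshoppers is better spent searching.

No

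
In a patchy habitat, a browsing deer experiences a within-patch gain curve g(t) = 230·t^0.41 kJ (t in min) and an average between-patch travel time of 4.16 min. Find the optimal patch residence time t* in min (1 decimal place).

2.9 min

By the marginal value theorem, leave when the instantaneous gain rate g'(t) equals the habitat-wide average g(t)/(T + t).
g'(t) = 0.41·230·t^-0.59. Setting 0.41·230·t^-0.59 = 230·t^0.41/(4.16+t) gives 0.41(4.16+t) = t, so 0.59·t = 0.41×4.16.
t* = 0.41×4.16/0.59 = 2.891 min.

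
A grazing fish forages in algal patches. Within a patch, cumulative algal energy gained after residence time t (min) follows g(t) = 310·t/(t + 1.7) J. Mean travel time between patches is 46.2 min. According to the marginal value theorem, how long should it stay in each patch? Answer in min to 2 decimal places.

By the marginal value theorem, leave when the instantaneous gain rate g'(t) equals the habitat-wide average g(t)/(T + t).
g'(t) = 310·1.7/(t + 1.7)². Setting 310·1.7/(t+1.7)² = 310t/[(t+1.7)(46.2+t)] gives 1.7(46.2+t) = t(t+1.7), so t² = 1.7×46.2 = 78.54.
t* = √78.54 = 8.862 min.

8.86 min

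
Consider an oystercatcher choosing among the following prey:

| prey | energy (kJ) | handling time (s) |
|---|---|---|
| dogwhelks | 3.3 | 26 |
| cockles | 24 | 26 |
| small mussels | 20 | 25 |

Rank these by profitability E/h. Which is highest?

In descending order of E/h:
cockles: 24/26 = 0.923 kJ/s
small mussels: 20/25 = 0.8 kJ/s
dogwhelks: 3.3/26 = 0.127 kJ/s

cockles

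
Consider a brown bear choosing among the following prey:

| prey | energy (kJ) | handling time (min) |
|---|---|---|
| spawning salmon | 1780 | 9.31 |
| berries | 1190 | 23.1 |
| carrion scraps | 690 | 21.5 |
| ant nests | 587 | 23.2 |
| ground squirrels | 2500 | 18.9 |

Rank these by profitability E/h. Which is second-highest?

ground squirrels

Profitability E/h (kJ/min): spawning salmon = 1780/9.31 = 191, berries = 1190/23.1 = 51.5, carrion scraps = 690/21.5 = 32.1, ant nests = 587/23.2 = 25.3, ground squirrels = 2500/18.9 = 132.
Ranked: spawning salmon > ground squirrels > berries > carrion scraps > ant nests.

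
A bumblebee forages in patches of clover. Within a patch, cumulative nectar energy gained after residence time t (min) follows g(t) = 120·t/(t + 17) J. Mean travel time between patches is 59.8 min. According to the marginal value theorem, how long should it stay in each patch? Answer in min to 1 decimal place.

31.9 min

Maximise g(t)/(T+t): set derivative to zero → g'(t)(T+t) = g(t).
g'(t) = 120·17/(t + 17)². Setting 120·17/(t+17)² = 120t/[(t+17)(59.8+t)] gives 17(59.8+t) = t(t+17), so t² = 17×59.8 = 1017.
t* = √1017 = 31.88 min.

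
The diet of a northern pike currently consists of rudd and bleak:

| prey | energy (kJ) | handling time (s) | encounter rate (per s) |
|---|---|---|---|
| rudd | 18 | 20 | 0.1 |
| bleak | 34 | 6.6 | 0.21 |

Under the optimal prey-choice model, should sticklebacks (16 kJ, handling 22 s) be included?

Current rate: (0.1×18 + 0.21×34)/(1 + 0.1×20 + 0.21×6.6) = 2.038 kJ/s.
Profitability of sticklebacks: 16/22 = 0.7273 kJ/s.
0.7273 < 2.038, so adding sticklebacks would lower the average — exclude it.

No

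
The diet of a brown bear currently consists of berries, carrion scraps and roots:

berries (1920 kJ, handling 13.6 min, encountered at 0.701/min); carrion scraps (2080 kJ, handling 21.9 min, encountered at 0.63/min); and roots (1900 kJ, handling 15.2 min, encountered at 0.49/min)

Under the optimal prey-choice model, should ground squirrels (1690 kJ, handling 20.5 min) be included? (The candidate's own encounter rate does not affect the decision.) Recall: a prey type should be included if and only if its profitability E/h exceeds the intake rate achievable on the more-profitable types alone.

Current rate: (0.701×1920 + 0.63×2080 + 0.49×1900)/(1 + 0.701×13.6 + 0.63×21.9 + 0.49×15.2) = 112.9 kJ/min.
ground squirrels: E/h = 1690/20.5 = 82.44 kJ/min.
82.44 < 112.9, so adding ground squirrels would lower the average — exclude it.

No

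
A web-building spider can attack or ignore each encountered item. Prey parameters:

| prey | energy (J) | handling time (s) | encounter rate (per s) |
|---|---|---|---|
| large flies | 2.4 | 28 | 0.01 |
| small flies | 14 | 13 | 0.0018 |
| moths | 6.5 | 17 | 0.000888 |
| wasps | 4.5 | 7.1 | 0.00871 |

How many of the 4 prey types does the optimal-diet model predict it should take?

4

E/h in descending order: small flies 1.08, wasps 0.634, moths 0.382, large flies 0.0857 J/s. The optimal diet is the largest prefix of this list for which every included type satisfies E_i/h_i > R on the types above it.
Rate on top 1: 0.02462. wasps: 0.634 > 0.02462 → include.
Rate on top 2: 0.05934. moths: 0.382 > 0.05934 → include.
Rate on top 3: 0.06377. large flies: 0.0857 > 0.06377 → include.
Optimal diet: small flies, wasps, moths, large flies — 4 of 4 types.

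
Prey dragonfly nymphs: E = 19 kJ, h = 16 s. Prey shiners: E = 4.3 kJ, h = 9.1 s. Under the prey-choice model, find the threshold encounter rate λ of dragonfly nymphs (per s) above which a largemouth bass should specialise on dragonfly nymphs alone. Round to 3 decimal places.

Drop shiners once their profitability E₂/h₂ falls below the rate achievable on dragonfly nymphs alone: E₂/h₂ = λE₁/(1 + λh₁).
Solve for λ: λE₁h₂ = E₂(1 + λh₁) → λ(E₁h₂ − E₂h₁) = E₂ → λ = E₂/(E₁h₂ − E₂h₁).
λ = 4.3/(19×9.1 − 4.3×16) = 4.3/104.1 = 0.04131 per s.

0.041 per s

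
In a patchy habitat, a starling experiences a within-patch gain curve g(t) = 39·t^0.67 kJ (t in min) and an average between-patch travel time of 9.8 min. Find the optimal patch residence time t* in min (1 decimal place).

19.9 min

Maximise g(t)/(T+t): set derivative to zero → g'(t)(T+t) = g(t).
g'(t) = 0.67·39·t^-0.33. Setting 0.67·39·t^-0.33 = 39·t^0.67/(9.8+t) gives 0.67(9.8+t) = t, so 0.33·t = 0.67×9.8.
t* = 0.67×9.8/0.33 = 19.9 min.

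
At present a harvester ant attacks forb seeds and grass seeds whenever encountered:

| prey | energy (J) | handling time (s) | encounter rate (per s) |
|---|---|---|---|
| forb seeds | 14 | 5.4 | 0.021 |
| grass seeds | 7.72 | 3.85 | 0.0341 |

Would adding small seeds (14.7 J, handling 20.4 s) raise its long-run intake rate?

Current rate: (0.021×14 + 0.0341×7.72)/(1 + 0.021×5.4 + 0.0341×3.85) = 0.4477 J/s.
small seeds: E/h = 14.7/20.4 = 0.7206 J/s.
Since 0.7206 > R, including small seeds increases the long-run rate.

Yes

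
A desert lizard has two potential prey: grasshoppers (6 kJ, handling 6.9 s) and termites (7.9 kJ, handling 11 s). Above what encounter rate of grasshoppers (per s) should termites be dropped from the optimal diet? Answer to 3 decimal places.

0.688 per s

The zero-one rule: include termites iff E₂/h₂ > λE₁/(1+λh₁). Equality gives the switch point.
λE₁h₂ = E₂ + λE₂h₁ ⇒ λ = E₂/(E₁h₂ − E₂h₁) = 7.9/(66 − 54.51) = 0.6876 per s.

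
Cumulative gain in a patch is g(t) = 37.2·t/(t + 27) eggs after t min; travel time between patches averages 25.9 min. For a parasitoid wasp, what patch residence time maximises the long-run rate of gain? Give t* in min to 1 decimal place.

26.4 min

By the marginal value theorem, leave when the instantaneous gain rate g'(t) equals the habitat-wide average g(t)/(T + t).
g'(t) = 37.2·27/(t + 27)². Setting 37.2·27/(t+27)² = 37.2t/[(t+27)(25.9+t)] gives 27(25.9+t) = t(t+27), so t² = 27×25.9 = 699.3.
t* = √699.3 = 26.44 min.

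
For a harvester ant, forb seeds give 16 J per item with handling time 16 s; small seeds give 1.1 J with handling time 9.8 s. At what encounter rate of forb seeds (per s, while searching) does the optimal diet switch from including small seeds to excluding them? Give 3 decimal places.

0.008 per s

Drop small seeds once their profitability E₂/h₂ falls below the rate achievable on forb seeds alone: E₂/h₂ = λE₁/(1 + λh₁).
Solve for λ: λE₁h₂ = E₂(1 + λh₁) → λ(E₁h₂ − E₂h₁) = E₂ → λ = E₂/(E₁h₂ − E₂h₁).
λ = 1.1/(16×9.8 − 1.1×16) = 1.1/139.2 = 0.007902 per s.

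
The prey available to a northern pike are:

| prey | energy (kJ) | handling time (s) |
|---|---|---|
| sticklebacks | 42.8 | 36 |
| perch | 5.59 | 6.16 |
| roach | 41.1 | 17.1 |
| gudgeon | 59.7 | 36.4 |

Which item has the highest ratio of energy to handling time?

Profitability E/h (kJ/s): sticklebacks = 42.8/36 = 1.19, perch = 5.59/6.16 = 0.907, roach = 41.1/17.1 = 2.4, gudgeon = 59.7/36.4 = 1.64.
Ranked: roach > gudgeon > sticklebacks > perch.

roach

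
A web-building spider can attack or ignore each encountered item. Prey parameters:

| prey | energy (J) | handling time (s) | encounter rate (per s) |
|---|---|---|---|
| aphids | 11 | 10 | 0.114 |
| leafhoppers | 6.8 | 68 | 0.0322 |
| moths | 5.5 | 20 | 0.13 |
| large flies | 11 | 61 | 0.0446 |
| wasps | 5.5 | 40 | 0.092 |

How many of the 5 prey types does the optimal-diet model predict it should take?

Profitabilities (E/h, J/s): aphids 1.1, moths 0.275, large flies 0.18, wasps 0.138, leafhoppers 0.1. Add prey in this order while the next type's profitability exceeds the intake rate on those already taken.
Rate on top 1: 0.586. moths: 0.275 < 0.586 → exclude; stop.
Optimal diet: aphids — 1 of 5 types.

1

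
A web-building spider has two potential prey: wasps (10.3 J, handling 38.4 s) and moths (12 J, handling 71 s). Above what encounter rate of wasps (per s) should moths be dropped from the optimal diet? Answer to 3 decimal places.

At the threshold, the rate on wasps alone equals the profitability of moths: λ·10.3/(1 + λ·38.4) = 12/71 = 0.169.
Rearranging, λ(10.3 − 0.169×38.4) = 0.169, so λ = 0.169/3.81 = 0.04436 per s.

0.044 per s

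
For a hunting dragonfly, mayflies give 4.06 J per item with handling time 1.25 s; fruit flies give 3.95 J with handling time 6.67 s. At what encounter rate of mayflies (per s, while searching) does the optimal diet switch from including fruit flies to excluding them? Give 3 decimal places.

0.178 per s

At the threshold, the rate on mayflies alone equals the profitability of fruit flies: λ·4.06/(1 + λ·1.25) = 3.95/6.67 = 0.5922.
Rearranging, λ(4.06 − 0.5922×1.25) = 0.5922, so λ = 0.5922/3.32 = 0.1784 per s.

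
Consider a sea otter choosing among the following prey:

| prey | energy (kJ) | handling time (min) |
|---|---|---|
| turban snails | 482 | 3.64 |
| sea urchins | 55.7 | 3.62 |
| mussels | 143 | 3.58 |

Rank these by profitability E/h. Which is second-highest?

Profitability E/h (kJ/min): turban snails = 482/3.64 = 132, sea urchins = 55.7/3.62 = 15.4, mussels = 143/3.58 = 39.9.
Ranked: turban snails > mussels > sea urchins.

mussels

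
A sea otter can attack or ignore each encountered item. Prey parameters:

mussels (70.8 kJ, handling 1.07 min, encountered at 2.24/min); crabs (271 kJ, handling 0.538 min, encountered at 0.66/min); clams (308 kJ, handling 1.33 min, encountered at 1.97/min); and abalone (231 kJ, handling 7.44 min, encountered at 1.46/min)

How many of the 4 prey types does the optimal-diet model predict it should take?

Profitabilities (E/h, kJ/min): crabs 504, clams 232, mussels 66.2, abalone 31. Add prey in this order while the next type's profitability exceeds the intake rate on those already taken.
Rate on top 1: 132. clams: 232 > 132 → include.
Rate on top 2: 197.6. mussels: 66.2 < 197.6 → exclude; stop.
Optimal diet: crabs, clams — 2 of 4 types.

2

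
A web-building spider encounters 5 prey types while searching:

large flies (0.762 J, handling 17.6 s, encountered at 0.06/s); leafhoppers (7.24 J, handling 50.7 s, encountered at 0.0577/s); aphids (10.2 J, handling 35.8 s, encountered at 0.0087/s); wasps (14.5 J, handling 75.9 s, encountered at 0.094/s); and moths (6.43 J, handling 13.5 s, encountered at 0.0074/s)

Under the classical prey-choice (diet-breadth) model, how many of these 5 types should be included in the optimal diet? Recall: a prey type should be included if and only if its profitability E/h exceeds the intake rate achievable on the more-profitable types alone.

Profitabilities (E/h, J/s): moths 0.476, aphids 0.285, wasps 0.191, leafhoppers 0.143, large flies 0.0433. Add prey in this order while the next type's profitability exceeds the intake rate on those already taken.
Rate on top 1: 0.04326. aphids: 0.285 > 0.04326 → include.
Rate on top 2: 0.09659. wasps: 0.191 > 0.09659 → include.
Rate on top 3: 0.1754. leafhoppers: 0.143 < 0.1754 → exclude; stop.
Optimal diet: moths, aphids, wasps — 3 of 5 types.

3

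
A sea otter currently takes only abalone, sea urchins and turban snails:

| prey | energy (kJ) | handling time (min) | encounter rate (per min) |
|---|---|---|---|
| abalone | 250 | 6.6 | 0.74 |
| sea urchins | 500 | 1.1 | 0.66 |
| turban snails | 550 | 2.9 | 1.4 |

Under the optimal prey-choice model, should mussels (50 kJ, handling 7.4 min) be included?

On abalone, sea urchins and turban snails alone, R = ΣλE/(1+Σλh) = 1285/10.67 = 120.4 kJ/min.
Profitability of mussels: 50/7.4 = 6.757 kJ/min.
Since 6.757 < R, time spent handling mussels is better spent searching.

No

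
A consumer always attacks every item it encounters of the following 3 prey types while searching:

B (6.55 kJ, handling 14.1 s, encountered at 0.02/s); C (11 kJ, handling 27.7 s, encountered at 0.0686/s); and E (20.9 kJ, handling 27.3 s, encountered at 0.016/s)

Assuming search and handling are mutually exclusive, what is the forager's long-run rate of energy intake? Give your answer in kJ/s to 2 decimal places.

R = (0.02×6.55 + 0.0686×11 + 0.016×20.9) / (1 + 0.02×14.1 + 0.0686×27.7 + 0.016×27.3) = 1.22/3.619 = 0.3371 kJ/s.

0.34 kJ/s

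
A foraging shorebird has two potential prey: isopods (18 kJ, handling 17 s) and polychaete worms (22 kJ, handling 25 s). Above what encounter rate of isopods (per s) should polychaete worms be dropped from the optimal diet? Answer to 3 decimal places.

Drop polychaete worms once their profitability E₂/h₂ falls below the rate achievable on isopods alone: E₂/h₂ = λE₁/(1 + λh₁).
Solve for λ: λE₁h₂ = E₂(1 + λh₁) → λ(E₁h₂ − E₂h₁) = E₂ → λ = E₂/(E₁h₂ − E₂h₁).
λ = 22/(18×25 − 22×17) = 22/76 = 0.2895 per s.

0.289 per s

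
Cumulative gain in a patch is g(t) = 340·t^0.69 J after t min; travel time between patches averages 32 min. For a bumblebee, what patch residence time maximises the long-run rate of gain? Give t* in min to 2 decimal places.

71.23 min

Maximise g(t)/(T+t): set derivative to zero → g'(t)(T+t) = g(t).
g'(t) = 0.69·340·t^-0.31. Setting 0.69·340·t^-0.31 = 340·t^0.69/(32+t) gives 0.69(32+t) = t, so 0.31·t = 0.69×32.
t* = 0.69×32/0.31 = 71.23 min.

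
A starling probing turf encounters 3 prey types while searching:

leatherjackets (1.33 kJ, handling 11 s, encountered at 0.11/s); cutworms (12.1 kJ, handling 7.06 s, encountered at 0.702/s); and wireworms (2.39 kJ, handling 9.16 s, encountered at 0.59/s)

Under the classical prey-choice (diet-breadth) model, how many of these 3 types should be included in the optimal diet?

E/h in descending order: cutworms 1.71, wireworms 0.261, leatherjackets 0.121 kJ/s. The optimal diet is the largest prefix of this list for which every included type satisfies E_i/h_i > R on the types above it.
Rate on top 1: 1.426. wireworms: 0.261 < 1.426 → exclude; stop.
Optimal diet: cutworms — 1 of 3 types.

1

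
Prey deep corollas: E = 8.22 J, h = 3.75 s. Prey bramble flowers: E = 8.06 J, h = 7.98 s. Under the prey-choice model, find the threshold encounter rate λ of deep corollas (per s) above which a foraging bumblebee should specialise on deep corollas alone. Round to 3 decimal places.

The zero-one rule: include bramble flowers iff E₂/h₂ > λE₁/(1+λh₁). Equality gives the switch point.
λE₁h₂ = E₂ + λE₂h₁ ⇒ λ = E₂/(E₁h₂ − E₂h₁) = 8.06/(65.6 − 30.23) = 0.2279 per s.

0.228 per s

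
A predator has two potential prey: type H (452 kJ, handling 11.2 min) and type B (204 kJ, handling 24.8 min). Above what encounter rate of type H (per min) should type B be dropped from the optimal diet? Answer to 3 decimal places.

At the threshold, the rate on type H alone equals the profitability of type B: λ·452/(1 + λ·11.2) = 204/24.8 = 8.226.
Rearranging, λ(452 − 8.226×11.2) = 8.226, so λ = 8.226/359.9 = 0.02286 per min.

0.023 per min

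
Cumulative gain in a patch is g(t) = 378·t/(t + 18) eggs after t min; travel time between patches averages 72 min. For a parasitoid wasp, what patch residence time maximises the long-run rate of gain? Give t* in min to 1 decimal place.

36.0 min

Maximise g(t)/(T+t): set derivative to zero → g'(t)(T+t) = g(t).
g'(t) = 378·18/(t + 18)². Setting 378·18/(t+18)² = 378t/[(t+18)(72+t)] gives 18(72+t) = t(t+18), so t² = 18×72 = 1296.
t* = √1296 = 36 min.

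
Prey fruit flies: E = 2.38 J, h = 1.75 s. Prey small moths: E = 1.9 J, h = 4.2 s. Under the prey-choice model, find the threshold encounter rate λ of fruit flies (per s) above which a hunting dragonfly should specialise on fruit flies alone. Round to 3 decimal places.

0.285 per s

The zero-one rule: include small moths iff E₂/h₂ > λE₁/(1+λh₁). Equality gives the switch point.
λE₁h₂ = E₂ + λE₂h₁ ⇒ λ = E₂/(E₁h₂ − E₂h₁) = 1.9/(9.996 − 3.325) = 0.2848 per s.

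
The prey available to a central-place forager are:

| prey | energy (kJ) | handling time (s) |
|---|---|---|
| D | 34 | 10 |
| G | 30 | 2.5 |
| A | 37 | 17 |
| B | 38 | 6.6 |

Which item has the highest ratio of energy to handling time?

In descending order of E/h:
G: 30/2.5 = 12 kJ/s
B: 38/6.6 = 5.76 kJ/s
D: 34/10 = 3.4 kJ/s
A: 37/17 = 2.18 kJ/s

G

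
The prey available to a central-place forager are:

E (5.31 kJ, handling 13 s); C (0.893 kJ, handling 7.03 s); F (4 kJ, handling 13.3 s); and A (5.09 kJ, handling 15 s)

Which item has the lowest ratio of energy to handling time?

In descending order of E/h:
E: 5.31/13 = 0.408 kJ/s
A: 5.09/15 = 0.339 kJ/s
F: 4/13.3 = 0.301 kJ/s
C: 0.893/7.03 = 0.127 kJ/s

C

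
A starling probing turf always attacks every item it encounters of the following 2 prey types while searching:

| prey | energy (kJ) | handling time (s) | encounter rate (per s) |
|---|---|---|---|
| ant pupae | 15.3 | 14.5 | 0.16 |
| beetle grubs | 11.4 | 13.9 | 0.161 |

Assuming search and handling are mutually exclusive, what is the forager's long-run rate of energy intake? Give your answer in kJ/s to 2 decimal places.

0.77 kJ/s

R = (0.16×15.3 + 0.161×11.4) / (1 + 0.16×14.5 + 0.161×13.9) = 4.283/5.558 = 0.7707 kJ/s.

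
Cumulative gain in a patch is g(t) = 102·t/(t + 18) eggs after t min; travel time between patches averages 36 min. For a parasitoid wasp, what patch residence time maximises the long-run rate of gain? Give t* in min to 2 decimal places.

25.46 min

Optimal t* satisfies g'(t*) = g(t*)/(T + t*).
g'(t) = 102·18/(t + 18)². Setting 102·18/(t+18)² = 102t/[(t+18)(36+t)] gives 18(36+t) = t(t+18), so t² = 18×36 = 648.
t* = √648 = 25.46 min.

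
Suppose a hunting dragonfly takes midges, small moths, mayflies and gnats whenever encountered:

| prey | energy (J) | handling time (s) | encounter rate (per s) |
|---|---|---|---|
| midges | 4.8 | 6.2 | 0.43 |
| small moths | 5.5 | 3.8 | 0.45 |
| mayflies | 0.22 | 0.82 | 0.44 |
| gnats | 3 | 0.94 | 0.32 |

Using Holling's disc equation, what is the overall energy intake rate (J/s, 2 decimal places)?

0.93 J/s

R = Σλ_iE_i / (1 + Σλ_ih_i)
Numerator: 0.43×4.8 + 0.45×5.5 + 0.44×0.22 + 0.32×3 = 5.596
Denominator: 1 + 0.43×6.2 + 0.45×3.8 + 0.44×0.82 + 0.32×0.94 = 6.038
R = 5.596/6.038 = 0.9268 J/s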